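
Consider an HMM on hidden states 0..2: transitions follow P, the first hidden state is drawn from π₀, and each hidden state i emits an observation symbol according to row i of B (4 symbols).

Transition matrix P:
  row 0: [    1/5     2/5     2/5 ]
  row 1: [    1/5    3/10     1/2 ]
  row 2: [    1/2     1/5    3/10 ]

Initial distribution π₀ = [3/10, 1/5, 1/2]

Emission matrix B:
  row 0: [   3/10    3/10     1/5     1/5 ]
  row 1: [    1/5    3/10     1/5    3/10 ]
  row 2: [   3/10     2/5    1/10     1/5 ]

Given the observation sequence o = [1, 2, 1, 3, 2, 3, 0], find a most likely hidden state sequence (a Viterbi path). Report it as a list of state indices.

t=0: δ = [9.000e-02, 6.000e-02, 2.000e-01]  (obs o_0=1)
t=1: δ = [2.000e-02, 8.000e-03, 6.000e-03]  ψ = [2, 2, 2]  (obs o_1=2)
t=2: δ = [1.200e-03, 2.400e-03, 3.200e-03]  ψ = [0, 0, 0]  (obs o_2=1)
t=3: δ = [3.200e-04, 2.160e-04, 2.400e-04]  ψ = [2, 1, 1]  (obs o_3=3)
t=4: δ = [2.400e-05, 2.560e-05, 1.280e-05]  ψ = [2, 0, 0]  (obs o_4=2)
t=5: δ = [1.280e-06, 2.880e-06, 2.560e-06]  ψ = [2, 0, 1]  (obs o_5=3)
t=6: δ = [3.840e-07, 1.728e-07, 4.320e-07]  ψ = [2, 1, 1]  (obs o_6=0)
backtrack: best end state = 2; path = [2, 0, 1, 2, 0, 1, 2]

path = [2, 0, 1, 2, 0, 1, 2]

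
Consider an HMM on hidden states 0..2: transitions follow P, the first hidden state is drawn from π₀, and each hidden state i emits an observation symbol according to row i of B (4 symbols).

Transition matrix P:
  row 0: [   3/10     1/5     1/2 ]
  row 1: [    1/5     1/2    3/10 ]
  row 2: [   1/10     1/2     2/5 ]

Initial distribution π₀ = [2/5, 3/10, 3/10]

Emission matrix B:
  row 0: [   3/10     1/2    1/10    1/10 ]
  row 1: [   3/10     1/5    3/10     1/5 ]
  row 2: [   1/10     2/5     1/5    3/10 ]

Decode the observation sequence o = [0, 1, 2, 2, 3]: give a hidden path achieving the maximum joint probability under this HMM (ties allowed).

path = [0, 2, 1, 1, 1]

t=0: δ = [1.200e-01, 9.000e-02, 3.000e-02]  (obs o_0=0)
t=1: δ = [1.800e-02, 9.000e-03, 2.400e-02]  ψ = [0, 1, 0]  (obs o_1=1)
t=2: δ = [5.400e-04, 3.600e-03, 1.920e-03]  ψ = [0, 2, 2]  (obs o_2=2)
t=3: δ = [7.200e-05, 5.400e-04, 2.160e-04]  ψ = [1, 1, 1]  (obs o_3=2)
t=4: δ = [1.080e-05, 5.400e-05, 4.860e-05]  ψ = [1, 1, 1]  (obs o_4=3)
backtrack: best end state = 1; path = [0, 2, 1, 1, 1]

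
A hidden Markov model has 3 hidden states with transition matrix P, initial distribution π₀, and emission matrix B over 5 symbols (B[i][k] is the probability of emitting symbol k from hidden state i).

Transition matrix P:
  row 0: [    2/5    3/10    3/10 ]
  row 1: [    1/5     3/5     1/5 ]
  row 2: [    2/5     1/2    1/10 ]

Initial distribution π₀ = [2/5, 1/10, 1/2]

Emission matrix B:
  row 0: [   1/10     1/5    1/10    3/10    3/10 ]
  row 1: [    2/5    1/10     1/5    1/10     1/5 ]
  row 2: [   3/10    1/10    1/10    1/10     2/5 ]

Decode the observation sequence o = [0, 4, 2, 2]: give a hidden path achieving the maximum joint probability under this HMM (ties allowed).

path = [2, 1, 1, 1]

t=0: δ = [4.000e-02, 4.000e-02, 1.500e-01]  (obs o_0=0)
t=1: δ = [1.800e-02, 1.500e-02, 6.000e-03]  ψ = [2, 2, 2]  (obs o_1=4)
t=2: δ = [7.200e-04, 1.800e-03, 5.400e-04]  ψ = [0, 1, 0]  (obs o_2=2)
t=3: δ = [3.600e-05, 2.160e-04, 3.600e-05]  ψ = [1, 1, 1]  (obs o_3=2)
backtrack: best end state = 1; path = [2, 1, 1, 1]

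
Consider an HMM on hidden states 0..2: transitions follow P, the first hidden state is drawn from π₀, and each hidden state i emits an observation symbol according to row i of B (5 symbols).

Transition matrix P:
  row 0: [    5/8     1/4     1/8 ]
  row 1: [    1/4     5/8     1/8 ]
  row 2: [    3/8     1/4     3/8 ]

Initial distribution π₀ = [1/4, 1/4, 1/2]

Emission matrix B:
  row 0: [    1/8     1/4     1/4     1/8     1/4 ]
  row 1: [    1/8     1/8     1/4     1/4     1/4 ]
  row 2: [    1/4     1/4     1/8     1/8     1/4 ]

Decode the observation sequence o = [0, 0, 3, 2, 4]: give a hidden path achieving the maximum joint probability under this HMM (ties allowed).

path = [2, 2, 1, 1, 1]

t=0: δ = [3.125e-02, 3.125e-02, 1.250e-01]  (obs o_0=0)
t=1: δ = [5.859e-03, 3.906e-03, 1.172e-02]  ψ = [2, 2, 2]  (obs o_1=0)
t=2: δ = [5.493e-04, 7.324e-04, 5.493e-04]  ψ = [2, 2, 2]  (obs o_2=3)
t=3: δ = [8.583e-05, 1.144e-04, 2.575e-05]  ψ = [0, 1, 2]  (obs o_3=2)
t=4: δ = [1.341e-05, 1.788e-05, 3.576e-06]  ψ = [0, 1, 1]  (obs o_4=4)
backtrack: best end state = 1; path = [2, 2, 1, 1, 1]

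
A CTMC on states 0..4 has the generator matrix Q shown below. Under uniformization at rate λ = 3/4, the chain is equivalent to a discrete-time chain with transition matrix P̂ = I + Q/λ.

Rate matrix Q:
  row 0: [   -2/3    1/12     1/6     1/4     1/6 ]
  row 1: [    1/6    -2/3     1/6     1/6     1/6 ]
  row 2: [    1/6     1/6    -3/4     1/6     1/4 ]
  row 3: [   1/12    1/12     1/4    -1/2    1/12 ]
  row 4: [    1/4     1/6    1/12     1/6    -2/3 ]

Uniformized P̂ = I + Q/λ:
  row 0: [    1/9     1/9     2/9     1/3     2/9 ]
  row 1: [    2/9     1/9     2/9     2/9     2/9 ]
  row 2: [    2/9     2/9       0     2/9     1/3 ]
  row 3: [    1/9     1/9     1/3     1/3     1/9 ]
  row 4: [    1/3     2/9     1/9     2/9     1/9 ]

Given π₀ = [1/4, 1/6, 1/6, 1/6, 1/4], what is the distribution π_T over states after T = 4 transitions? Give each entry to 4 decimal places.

t=0: π = [0.2500, 0.1667, 0.1667, 0.1667, 0.2500]
t=1: π = [0.2037, 0.1574, 0.1759, 0.2685, 0.1944]
t=2: π = [0.1914, 0.1523, 0.1914, 0.2747, 0.1903]
t=3: π = [0.1916, 0.1535, 0.1891, 0.2740, 0.1918]
t=4: π = [0.1918, 0.1534, 0.1893, 0.2740, 0.1915]

π = [0.1918, 0.1534, 0.1893, 0.2740, 0.1915]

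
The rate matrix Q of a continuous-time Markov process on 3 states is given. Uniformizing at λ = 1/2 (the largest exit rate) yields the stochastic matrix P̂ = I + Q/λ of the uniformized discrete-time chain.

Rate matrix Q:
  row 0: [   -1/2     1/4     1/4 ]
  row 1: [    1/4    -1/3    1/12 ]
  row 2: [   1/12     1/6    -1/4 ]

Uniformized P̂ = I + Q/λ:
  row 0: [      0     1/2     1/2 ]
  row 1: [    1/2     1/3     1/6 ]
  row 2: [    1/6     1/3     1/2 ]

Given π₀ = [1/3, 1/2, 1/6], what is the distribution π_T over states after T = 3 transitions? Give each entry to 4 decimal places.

t=0: π = [0.3333, 0.5000, 0.1667]
t=1: π = [0.2778, 0.3889, 0.3333]
t=2: π = [0.2500, 0.3796, 0.3704]
t=3: π = [0.2515, 0.3750, 0.3735]

π = [0.2515, 0.3750, 0.3735]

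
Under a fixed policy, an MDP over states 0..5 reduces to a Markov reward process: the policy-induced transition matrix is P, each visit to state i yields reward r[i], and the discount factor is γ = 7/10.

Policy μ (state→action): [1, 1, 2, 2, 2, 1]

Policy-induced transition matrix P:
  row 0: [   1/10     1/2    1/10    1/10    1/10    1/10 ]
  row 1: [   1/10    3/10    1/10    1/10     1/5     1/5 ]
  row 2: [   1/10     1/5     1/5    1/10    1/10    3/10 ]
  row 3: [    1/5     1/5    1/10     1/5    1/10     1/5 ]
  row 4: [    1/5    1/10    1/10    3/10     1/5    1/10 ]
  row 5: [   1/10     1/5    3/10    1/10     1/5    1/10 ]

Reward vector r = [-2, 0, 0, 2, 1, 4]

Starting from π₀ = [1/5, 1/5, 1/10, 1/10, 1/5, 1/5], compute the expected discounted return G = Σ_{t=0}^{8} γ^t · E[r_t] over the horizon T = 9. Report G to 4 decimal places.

t=0: π = [0.2000, 0.2000, 0.1000, 0.1000, 0.2000, 0.2000], E[r] = 0.8000, γ^t·E[r] = 0.800000, running G = 0.800000
t=1: π = [0.1300, 0.2600, 0.1500, 0.1500, 0.1600, 0.1500], E[r] = 0.8000, γ^t·E[r] = 0.560000, running G = 1.360000
t=2: π = [0.1310, 0.2490, 0.1450, 0.1470, 0.1570, 0.1710], E[r] = 0.8730, γ^t·E[r] = 0.427770, running G = 1.787770
t=3: π = [0.1304, 0.2485, 0.1487, 0.1461, 0.1577, 0.1686], E[r] = 0.8635, γ^t·E[r] = 0.296181, running G = 2.083951
t=4: π = [0.1304, 0.2482, 0.1486, 0.1462, 0.1575, 0.1692], E[r] = 0.8658, γ^t·E[r] = 0.207883, running G = 2.291834
t=5: π = [0.1304, 0.2482, 0.1487, 0.1461, 0.1575, 0.1692], E[r] = 0.8656, γ^t·E[r] = 0.145481, running G = 2.437315
t=6: π = [0.1304, 0.2482, 0.1487, 0.1461, 0.1575, 0.1692], E[r] = 0.8657, γ^t·E[r] = 0.101844, running G = 2.539158
t=7: π = [0.1304, 0.2482, 0.1487, 0.1461, 0.1575, 0.1692], E[r] = 0.8657, γ^t·E[r] = 0.071290, running G = 2.610449
t=8: π = [0.1304, 0.2482, 0.1487, 0.1461, 0.1575, 0.1692], E[r] = 0.8657, γ^t·E[r] = 0.049903, running G = 2.660352

G = 2.6604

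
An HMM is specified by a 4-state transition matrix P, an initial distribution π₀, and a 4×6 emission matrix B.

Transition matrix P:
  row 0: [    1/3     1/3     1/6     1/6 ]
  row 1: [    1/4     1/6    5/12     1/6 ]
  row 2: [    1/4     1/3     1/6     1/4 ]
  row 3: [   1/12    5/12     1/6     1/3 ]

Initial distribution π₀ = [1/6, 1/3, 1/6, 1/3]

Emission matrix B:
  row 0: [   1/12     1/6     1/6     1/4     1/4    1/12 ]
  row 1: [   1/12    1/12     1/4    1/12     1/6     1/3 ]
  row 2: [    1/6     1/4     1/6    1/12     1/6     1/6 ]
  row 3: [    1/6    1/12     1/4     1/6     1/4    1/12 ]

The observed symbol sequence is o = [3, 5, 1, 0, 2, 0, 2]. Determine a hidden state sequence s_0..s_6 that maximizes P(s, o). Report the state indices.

path = [3, 1, 2, 3, 1, 2, 1]

t=0: δ = [4.167e-02, 2.778e-02, 1.389e-02, 5.556e-02]  (obs o_0=3)
t=1: δ = [1.157e-03, 7.716e-03, 1.929e-03, 1.543e-03]  ψ = [0, 3, 1, 3]  (obs o_1=5)
t=2: δ = [3.215e-04, 1.072e-04, 8.038e-04, 1.072e-04]  ψ = [1, 1, 1, 1]  (obs o_2=1)
t=3: δ = [1.674e-05, 2.233e-05, 2.233e-05, 3.349e-05]  ψ = [2, 2, 2, 2]  (obs o_3=0)
t=4: δ = [9.303e-07, 3.489e-06, 1.550e-06, 2.791e-06]  ψ = [0, 3, 1, 3]  (obs o_4=2)
t=5: δ = [7.268e-08, 9.690e-08, 2.423e-07, 1.550e-07]  ψ = [1, 3, 1, 3]  (obs o_5=0)
t=6: δ = [1.009e-08, 2.019e-08, 6.729e-09, 1.514e-08]  ψ = [2, 2, 1, 2]  (obs o_6=2)
backtrack: best end state = 1; path = [3, 1, 2, 3, 1, 2, 1]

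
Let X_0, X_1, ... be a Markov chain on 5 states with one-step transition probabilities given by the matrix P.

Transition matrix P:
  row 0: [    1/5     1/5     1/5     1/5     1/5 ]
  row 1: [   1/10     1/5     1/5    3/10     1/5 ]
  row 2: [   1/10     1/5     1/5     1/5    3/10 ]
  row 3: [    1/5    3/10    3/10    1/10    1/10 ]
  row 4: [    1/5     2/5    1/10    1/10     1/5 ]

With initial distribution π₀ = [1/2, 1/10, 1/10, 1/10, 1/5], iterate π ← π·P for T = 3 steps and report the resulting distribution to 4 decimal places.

π = [0.1544, 0.2589, 0.1986, 0.1870, 0.2011]

t=0: π = [0.5000, 0.1000, 0.1000, 0.1000, 0.2000]
t=1: π = [0.1800, 0.2500, 0.1900, 0.1800, 0.2000]
t=2: π = [0.1560, 0.2580, 0.1980, 0.1870, 0.2010]
t=3: π = [0.1544, 0.2589, 0.1986, 0.1870, 0.2011]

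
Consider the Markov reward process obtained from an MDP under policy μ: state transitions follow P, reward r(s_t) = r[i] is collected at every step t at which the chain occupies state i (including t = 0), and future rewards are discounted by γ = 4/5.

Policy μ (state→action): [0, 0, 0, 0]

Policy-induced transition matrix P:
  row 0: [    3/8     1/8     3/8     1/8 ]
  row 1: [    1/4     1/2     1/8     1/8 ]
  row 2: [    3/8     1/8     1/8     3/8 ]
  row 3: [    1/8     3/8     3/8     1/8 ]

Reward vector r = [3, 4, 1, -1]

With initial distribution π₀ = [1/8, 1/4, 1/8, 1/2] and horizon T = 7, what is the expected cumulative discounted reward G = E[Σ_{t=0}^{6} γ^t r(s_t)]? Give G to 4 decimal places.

t=0: π = [0.1250, 0.2500, 0.1250, 0.5000], E[r] = 1.0000, γ^t·E[r] = 1.000000, running G = 1.000000
t=1: π = [0.2188, 0.3438, 0.2813, 0.1563], E[r] = 2.1563, γ^t·E[r] = 1.725000, running G = 2.725000
t=2: π = [0.2930, 0.2930, 0.2188, 0.1953], E[r] = 2.0742, γ^t·E[r] = 1.327500, running G = 4.052500
t=3: π = [0.2896, 0.2837, 0.2471, 0.1797], E[r] = 2.0708, γ^t·E[r] = 1.060250, running G = 5.112750
t=4: π = [0.2946, 0.2763, 0.2423, 0.1868], E[r] = 2.0446, γ^t·E[r] = 0.837475, running G = 5.950225
t=5: π = [0.2938, 0.2753, 0.2453, 0.1856], E[r] = 2.0423, γ^t·E[r] = 0.669223, running G = 6.619448
t=6: π = [0.2942, 0.2746, 0.2448, 0.1863], E[r] = 2.0396, γ^t·E[r] = 0.534673, running G = 7.154120

G = 7.1541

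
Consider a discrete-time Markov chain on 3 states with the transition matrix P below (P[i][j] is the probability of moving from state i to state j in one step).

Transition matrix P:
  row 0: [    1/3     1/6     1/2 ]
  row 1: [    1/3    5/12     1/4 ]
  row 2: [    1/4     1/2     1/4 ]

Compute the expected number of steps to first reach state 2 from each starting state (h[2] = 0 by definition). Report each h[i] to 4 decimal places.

First-step conditioning: h[2] = 0; for i ≠ 2, h[i] = 1 + Σ_k P[i][k]·h[k].
  h[0] = 1 + 1/3·h[0] + 1/6·h[1]
  h[1] = 1 + 1/3·h[0] + 5/12·h[1]
Solving the 2×2 linear system over states ≠ 2 gives exactly h = [9/4, 3, 0] (h[2] = 0 is the target).

h = [2.2500, 3.0000, 0.0000]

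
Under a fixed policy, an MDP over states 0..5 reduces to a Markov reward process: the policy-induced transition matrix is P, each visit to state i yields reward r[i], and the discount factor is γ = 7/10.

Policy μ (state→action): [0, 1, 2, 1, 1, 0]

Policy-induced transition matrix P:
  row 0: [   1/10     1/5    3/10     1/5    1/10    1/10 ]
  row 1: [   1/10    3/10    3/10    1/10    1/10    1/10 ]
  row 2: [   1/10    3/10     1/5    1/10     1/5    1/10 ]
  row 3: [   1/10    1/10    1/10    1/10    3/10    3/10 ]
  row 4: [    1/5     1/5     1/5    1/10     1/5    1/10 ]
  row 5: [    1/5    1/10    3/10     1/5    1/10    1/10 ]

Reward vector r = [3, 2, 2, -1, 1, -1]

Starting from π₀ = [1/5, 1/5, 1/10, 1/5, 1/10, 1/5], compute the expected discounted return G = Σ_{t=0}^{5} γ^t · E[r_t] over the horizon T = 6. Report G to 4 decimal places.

G = 3.1875

t=0: π = [0.2000, 0.2000, 0.1000, 0.2000, 0.1000, 0.2000], E[r] = 0.9000, γ^t·E[r] = 0.900000, running G = 0.900000
t=1: π = [0.1300, 0.1900, 0.2400, 0.1400, 0.1600, 0.1400], E[r] = 1.1300, γ^t·E[r] = 0.791000, running G = 1.691000
t=2: π = [0.1300, 0.2150, 0.2320, 0.1270, 0.1680, 0.1280], E[r] = 1.1970, γ^t·E[r] = 0.586530, running G = 2.277530
t=3: π = [0.1296, 0.2192, 0.2346, 0.1258, 0.1654, 0.1254], E[r] = 1.2106, γ^t·E[r] = 0.415236, running G = 2.692766
t=4: π = [0.1291, 0.2203, 0.2348, 0.1255, 0.1652, 0.1252], E[r] = 1.2119, γ^t·E[r] = 0.290987, running G = 2.983753
t=5: π = [0.1290, 0.2204, 0.2349, 0.1254, 0.1651, 0.1251], E[r] = 1.2124, γ^t·E[r] = 0.203761, running G = 3.187514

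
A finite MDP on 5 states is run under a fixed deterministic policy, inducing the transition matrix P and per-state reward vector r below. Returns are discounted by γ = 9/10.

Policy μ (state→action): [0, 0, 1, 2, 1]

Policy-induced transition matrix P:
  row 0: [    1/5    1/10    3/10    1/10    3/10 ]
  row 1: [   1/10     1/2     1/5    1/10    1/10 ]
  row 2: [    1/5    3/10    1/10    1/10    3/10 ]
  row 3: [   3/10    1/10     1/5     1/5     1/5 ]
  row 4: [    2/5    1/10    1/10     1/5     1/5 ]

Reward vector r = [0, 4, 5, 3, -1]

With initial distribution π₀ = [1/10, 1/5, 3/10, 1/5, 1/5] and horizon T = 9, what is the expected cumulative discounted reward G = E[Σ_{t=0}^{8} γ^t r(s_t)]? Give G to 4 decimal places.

t=0: π = [0.1000, 0.2000, 0.3000, 0.2000, 0.2000], E[r] = 2.7000, γ^t·E[r] = 2.700000, running G = 2.700000
t=1: π = [0.2400, 0.2400, 0.1600, 0.1400, 0.2200], E[r] = 1.9600, γ^t·E[r] = 1.764000, running G = 4.464000
t=2: π = [0.2340, 0.2280, 0.1860, 0.1360, 0.2160], E[r] = 2.0340, γ^t·E[r] = 1.647540, running G = 6.111540
t=3: π = [0.2340, 0.2284, 0.1832, 0.1352, 0.2192], E[r] = 2.0160, γ^t·E[r] = 1.469664, running G = 7.581204
t=4: π = [0.2345, 0.2280, 0.1832, 0.1354, 0.2189], E[r] = 2.0152, γ^t·E[r] = 1.322199, running G = 8.903403
t=5: π = [0.2345, 0.2278, 0.1832, 0.1354, 0.2190], E[r] = 2.0149, γ^t·E[r] = 1.189776, running G = 10.093179
t=6: π = [0.2346, 0.2278, 0.1832, 0.1354, 0.2190], E[r] = 2.0146, γ^t·E[r] = 1.070645, running G = 11.163824
t=7: π = [0.2346, 0.2278, 0.1832, 0.1354, 0.2190], E[r] = 2.0145, γ^t·E[r] = 0.963544, running G = 12.127368
t=8: π = [0.2346, 0.2278, 0.1832, 0.1354, 0.2190], E[r] = 2.0145, γ^t·E[r] = 0.867174, running G = 12.994542

G = 12.9945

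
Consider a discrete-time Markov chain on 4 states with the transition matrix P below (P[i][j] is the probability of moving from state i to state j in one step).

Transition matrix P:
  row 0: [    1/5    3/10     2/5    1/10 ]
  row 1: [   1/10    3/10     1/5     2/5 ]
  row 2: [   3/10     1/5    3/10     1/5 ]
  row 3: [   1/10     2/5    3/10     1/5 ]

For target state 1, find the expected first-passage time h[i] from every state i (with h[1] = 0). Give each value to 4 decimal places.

First-step conditioning: h[1] = 0; for i ≠ 1, h[i] = 1 + Σ_k P[i][k]·h[k].
  h[0] = 1 + 1/5·h[0] + 2/5·h[2] + 1/10·h[3]
  h[2] = 1 + 3/10·h[0] + 3/10·h[2] + 1/5·h[3]
  h[3] = 1 + 1/10·h[0] + 3/10·h[2] + 1/5·h[3]
Solving the 3×3 linear system over states ≠ 1 gives exactly h = [25/7, 0, 27/7, 22/7] (h[1] = 0 is the target).

h = [3.5714, 0.0000, 3.8571, 3.1429]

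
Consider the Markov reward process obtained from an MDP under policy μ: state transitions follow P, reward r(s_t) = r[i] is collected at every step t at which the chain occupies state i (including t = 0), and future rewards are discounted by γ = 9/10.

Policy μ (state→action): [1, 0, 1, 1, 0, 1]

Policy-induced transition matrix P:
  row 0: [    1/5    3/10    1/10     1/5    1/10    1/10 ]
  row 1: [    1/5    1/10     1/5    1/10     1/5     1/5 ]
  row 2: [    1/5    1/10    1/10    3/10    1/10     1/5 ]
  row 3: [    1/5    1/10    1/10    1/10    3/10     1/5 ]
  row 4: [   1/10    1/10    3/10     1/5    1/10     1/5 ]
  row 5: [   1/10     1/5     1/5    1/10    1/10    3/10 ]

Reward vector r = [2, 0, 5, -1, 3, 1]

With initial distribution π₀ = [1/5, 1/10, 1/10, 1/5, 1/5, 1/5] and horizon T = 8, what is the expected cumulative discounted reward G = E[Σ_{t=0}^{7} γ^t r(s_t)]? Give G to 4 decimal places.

t=0: π = [0.2000, 0.1000, 0.1000, 0.2000, 0.2000, 0.2000], E[r] = 1.5000, γ^t·E[r] = 1.500000, running G = 1.500000
t=1: π = [0.1600, 0.1600, 0.1700, 0.1600, 0.1500, 0.2000], E[r] = 1.6600, γ^t·E[r] = 1.494000, running G = 2.994000
t=2: π = [0.1650, 0.1520, 0.1660, 0.1650, 0.1480, 0.2040], E[r] = 1.6430, γ^t·E[r] = 1.330830, running G = 4.324830
t=3: π = [0.1648, 0.1534, 0.1652, 0.1645, 0.1482, 0.2039], E[r] = 1.6396, γ^t·E[r] = 1.195268, running G = 5.520098
t=4: π = [0.1648, 0.1534, 0.1654, 0.1643, 0.1482, 0.2039], E[r] = 1.6407, γ^t·E[r] = 1.076476, running G = 6.596575
t=5: π = [0.1648, 0.1533, 0.1654, 0.1644, 0.1482, 0.2039], E[r] = 1.6406, γ^t·E[r] = 0.968748, running G = 7.565323
t=6: π = [0.1648, 0.1533, 0.1654, 0.1644, 0.1482, 0.2039], E[r] = 1.6406, γ^t·E[r] = 0.871872, running G = 8.437195
t=7: π = [0.1648, 0.1533, 0.1654, 0.1644, 0.1482, 0.2039], E[r] = 1.6406, γ^t·E[r] = 0.784686, running G = 9.221881

G = 9.2219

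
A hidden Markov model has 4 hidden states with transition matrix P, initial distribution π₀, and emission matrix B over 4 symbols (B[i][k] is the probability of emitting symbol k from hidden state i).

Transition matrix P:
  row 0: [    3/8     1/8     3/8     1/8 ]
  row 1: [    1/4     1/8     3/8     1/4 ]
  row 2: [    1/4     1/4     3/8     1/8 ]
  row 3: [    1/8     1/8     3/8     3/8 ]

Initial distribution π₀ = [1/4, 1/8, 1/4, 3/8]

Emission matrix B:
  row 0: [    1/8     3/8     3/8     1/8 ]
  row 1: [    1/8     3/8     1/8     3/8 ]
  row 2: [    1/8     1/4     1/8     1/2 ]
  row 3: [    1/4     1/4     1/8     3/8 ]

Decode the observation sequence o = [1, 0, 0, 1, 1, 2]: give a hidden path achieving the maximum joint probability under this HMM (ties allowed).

t=0: δ = [9.375e-02, 4.688e-02, 6.250e-02, 9.375e-02]  (obs o_0=1)
t=1: δ = [4.395e-03, 1.953e-03, 4.395e-03, 8.789e-03]  ψ = [0, 2, 0, 3]  (obs o_1=0)
t=2: δ = [2.060e-04, 1.373e-04, 4.120e-04, 8.240e-04]  ψ = [0, 2, 3, 3]  (obs o_2=0)
t=3: δ = [3.862e-05, 3.862e-05, 7.725e-05, 7.725e-05]  ψ = [2, 2, 3, 3]  (obs o_3=1)
t=4: δ = [7.242e-06, 7.242e-06, 7.242e-06, 7.242e-06]  ψ = [2, 2, 2, 3]  (obs o_4=1)
t=5: δ = [1.018e-06, 2.263e-07, 3.395e-07, 3.395e-07]  ψ = [0, 2, 0, 3]  (obs o_5=2)
backtrack: best end state = 0; path = [3, 3, 3, 2, 0, 0]

path = [3, 3, 3, 2, 0, 0]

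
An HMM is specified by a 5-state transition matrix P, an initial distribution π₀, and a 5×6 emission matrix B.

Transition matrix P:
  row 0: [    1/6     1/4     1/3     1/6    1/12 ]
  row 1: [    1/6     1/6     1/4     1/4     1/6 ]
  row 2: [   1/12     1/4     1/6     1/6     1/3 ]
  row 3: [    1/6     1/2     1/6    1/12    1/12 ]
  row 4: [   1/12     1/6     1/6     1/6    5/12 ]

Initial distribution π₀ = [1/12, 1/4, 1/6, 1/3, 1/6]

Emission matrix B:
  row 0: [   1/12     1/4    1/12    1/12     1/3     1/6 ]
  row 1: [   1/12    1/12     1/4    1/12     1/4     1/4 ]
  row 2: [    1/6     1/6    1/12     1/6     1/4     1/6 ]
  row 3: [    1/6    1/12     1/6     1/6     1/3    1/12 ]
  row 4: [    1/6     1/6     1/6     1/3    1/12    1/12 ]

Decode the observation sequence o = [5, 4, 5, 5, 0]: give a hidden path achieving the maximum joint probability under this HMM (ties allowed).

t=0: δ = [1.389e-02, 6.250e-02, 2.778e-02, 2.778e-02, 1.389e-02]  (obs o_0=5)
t=1: δ = [3.472e-03, 3.472e-03, 3.906e-03, 5.208e-03, 8.681e-04]  ψ = [1, 3, 1, 1, 1]  (obs o_1=4)
t=2: δ = [1.447e-04, 6.510e-04, 1.929e-04, 7.234e-05, 1.085e-04]  ψ = [3, 3, 0, 1, 2]  (obs o_2=5)
t=3: δ = [1.808e-05, 2.713e-05, 2.713e-05, 1.356e-05, 9.042e-06]  ψ = [1, 1, 1, 1, 1]  (obs o_3=5)
t=4: δ = [3.768e-07, 5.651e-07, 1.130e-06, 1.130e-06, 1.507e-06]  ψ = [1, 2, 1, 1, 2]  (obs o_4=0)
backtrack: best end state = 4; path = [1, 3, 1, 2, 4]

path = [1, 3, 1, 2, 4]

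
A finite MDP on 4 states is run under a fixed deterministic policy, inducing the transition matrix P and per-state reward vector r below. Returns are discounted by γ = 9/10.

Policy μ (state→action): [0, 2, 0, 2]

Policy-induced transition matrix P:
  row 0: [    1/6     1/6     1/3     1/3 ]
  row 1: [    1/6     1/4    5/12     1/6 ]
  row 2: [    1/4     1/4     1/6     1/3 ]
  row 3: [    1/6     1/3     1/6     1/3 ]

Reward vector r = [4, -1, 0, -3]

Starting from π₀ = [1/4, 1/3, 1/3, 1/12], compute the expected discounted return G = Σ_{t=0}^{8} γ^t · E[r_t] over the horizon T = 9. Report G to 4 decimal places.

t=0: π = [0.2500, 0.3333, 0.3333, 0.0833], E[r] = 0.4167, γ^t·E[r] = 0.416667, running G = 0.416667
t=1: π = [0.1944, 0.2361, 0.2917, 0.2778], E[r] = -0.2917, γ^t·E[r] = -0.262500, running G = 0.154167
t=2: π = [0.1910, 0.2569, 0.2581, 0.2940], E[r] = -0.3750, γ^t·E[r] = -0.303750, running G = -0.149583
t=3: π = [0.1882, 0.2586, 0.2627, 0.2905], E[r] = -0.3774, γ^t·E[r] = -0.275133, running G = -0.424716
t=4: π = [0.1886, 0.2585, 0.2627, 0.2902], E[r] = -0.3750, γ^t·E[r] = -0.246032, running G = -0.670748
t=5: π = [0.1886, 0.2585, 0.2627, 0.2902], E[r] = -0.3750, γ^t·E[r] = -0.221424, running G = -0.892173
t=6: π = [0.1886, 0.2585, 0.2627, 0.2903], E[r] = -0.3750, γ^t·E[r] = -0.199288, running G = -1.091461
t=7: π = [0.1886, 0.2585, 0.2627, 0.2903], E[r] = -0.3750, γ^t·E[r] = -0.179362, running G = -1.270822
t=8: π = [0.1886, 0.2585, 0.2627, 0.2903], E[r] = -0.3750, γ^t·E[r] = -0.161425, running G = -1.432248

G = -1.4322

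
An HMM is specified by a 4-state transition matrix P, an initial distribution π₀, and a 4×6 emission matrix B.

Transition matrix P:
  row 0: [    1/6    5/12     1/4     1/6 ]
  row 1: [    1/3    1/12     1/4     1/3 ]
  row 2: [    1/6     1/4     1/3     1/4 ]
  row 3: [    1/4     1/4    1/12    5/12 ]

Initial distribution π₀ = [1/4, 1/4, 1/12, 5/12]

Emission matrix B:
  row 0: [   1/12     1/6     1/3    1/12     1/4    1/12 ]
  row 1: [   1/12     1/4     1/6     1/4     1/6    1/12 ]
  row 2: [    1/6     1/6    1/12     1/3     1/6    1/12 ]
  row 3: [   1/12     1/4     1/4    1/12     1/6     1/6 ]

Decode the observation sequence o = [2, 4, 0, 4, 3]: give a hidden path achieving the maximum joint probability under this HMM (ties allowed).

path = [3, 0, 1, 0, 1]

t=0: δ = [8.333e-02, 4.167e-02, 6.944e-03, 1.042e-01]  (obs o_0=2)
t=1: δ = [6.510e-03, 5.787e-03, 3.472e-03, 7.234e-03]  ψ = [3, 0, 0, 3]  (obs o_1=4)
t=2: δ = [1.608e-04, 2.261e-04, 2.713e-04, 2.512e-04]  ψ = [1, 0, 0, 3]  (obs o_2=0)
t=3: δ = [1.884e-05, 1.130e-05, 1.507e-05, 1.744e-05]  ψ = [1, 2, 2, 3]  (obs o_3=4)
t=4: δ = [3.634e-07, 1.962e-06, 1.674e-06, 6.056e-07]  ψ = [3, 0, 2, 3]  (obs o_4=3)
backtrack: best end state = 1; path = [3, 0, 1, 0, 1]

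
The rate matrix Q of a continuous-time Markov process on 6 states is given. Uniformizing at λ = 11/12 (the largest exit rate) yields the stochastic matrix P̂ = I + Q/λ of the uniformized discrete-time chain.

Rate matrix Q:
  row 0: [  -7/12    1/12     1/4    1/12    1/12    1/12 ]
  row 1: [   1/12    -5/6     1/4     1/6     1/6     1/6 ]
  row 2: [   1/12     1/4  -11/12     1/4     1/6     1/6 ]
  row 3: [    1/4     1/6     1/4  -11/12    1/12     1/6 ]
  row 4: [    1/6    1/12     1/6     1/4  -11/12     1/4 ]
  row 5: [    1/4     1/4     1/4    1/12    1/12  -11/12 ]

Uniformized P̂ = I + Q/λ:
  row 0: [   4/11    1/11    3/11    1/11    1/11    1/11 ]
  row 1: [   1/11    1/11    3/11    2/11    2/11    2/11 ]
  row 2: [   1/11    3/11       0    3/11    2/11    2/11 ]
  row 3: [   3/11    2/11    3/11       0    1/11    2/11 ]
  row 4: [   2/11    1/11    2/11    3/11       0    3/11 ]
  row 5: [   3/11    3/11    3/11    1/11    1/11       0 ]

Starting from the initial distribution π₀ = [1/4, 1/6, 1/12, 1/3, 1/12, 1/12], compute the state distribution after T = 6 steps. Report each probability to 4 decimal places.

π = [0.2136, 0.1687, 0.2061, 0.1509, 0.1146, 0.1462]

t=0: π = [0.2500, 0.1667, 0.0833, 0.3333, 0.0833, 0.0833]
t=1: π = [0.2424, 0.1515, 0.2424, 0.1061, 0.1061, 0.1515]
t=2: π = [0.2135, 0.1722, 0.1970, 0.1584, 0.1171, 0.1419]
t=3: π = [0.2144, 0.1669, 0.2084, 0.1493, 0.1138, 0.1473]
t=4: π = [0.2136, 0.1691, 0.2056, 0.1511, 0.1147, 0.1459]
t=5: π = [0.2136, 0.1685, 0.2062, 0.1508, 0.1145, 0.1463]
t=6: π = [0.2136, 0.1687, 0.2061, 0.1509, 0.1146, 0.1462]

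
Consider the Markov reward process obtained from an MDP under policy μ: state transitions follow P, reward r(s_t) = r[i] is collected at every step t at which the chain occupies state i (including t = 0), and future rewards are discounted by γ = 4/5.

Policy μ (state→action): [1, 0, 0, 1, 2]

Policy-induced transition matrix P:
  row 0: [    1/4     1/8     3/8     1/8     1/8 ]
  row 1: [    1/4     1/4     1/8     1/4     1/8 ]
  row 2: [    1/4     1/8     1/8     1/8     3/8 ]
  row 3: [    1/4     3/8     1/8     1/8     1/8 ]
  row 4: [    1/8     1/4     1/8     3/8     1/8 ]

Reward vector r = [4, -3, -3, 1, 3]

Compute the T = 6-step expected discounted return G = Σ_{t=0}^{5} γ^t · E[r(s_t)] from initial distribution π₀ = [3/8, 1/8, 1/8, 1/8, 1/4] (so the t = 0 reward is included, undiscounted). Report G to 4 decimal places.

G = 2.6429

t=0: π = [0.3750, 0.1250, 0.1250, 0.1250, 0.2500], E[r] = 1.6250, γ^t·E[r] = 1.625000, running G = 1.625000
t=1: π = [0.2188, 0.2031, 0.2188, 0.2031, 0.1563], E[r] = 0.2813, γ^t·E[r] = 0.225000, running G = 1.850000
t=2: π = [0.2305, 0.2207, 0.1797, 0.1895, 0.1797], E[r] = 0.4492, γ^t·E[r] = 0.287500, running G = 2.137500
t=3: π = [0.2275, 0.2224, 0.1826, 0.1975, 0.1699], E[r] = 0.4023, γ^t·E[r] = 0.206000, running G = 2.343500
t=4: π = [0.2288, 0.2234, 0.1819, 0.1953, 0.1707], E[r] = 0.4064, γ^t·E[r] = 0.166450, running G = 2.509950
t=5: π = [0.2287, 0.2231, 0.1822, 0.1956, 0.1705], E[r] = 0.4059, γ^t·E[r] = 0.132995, running G = 2.642945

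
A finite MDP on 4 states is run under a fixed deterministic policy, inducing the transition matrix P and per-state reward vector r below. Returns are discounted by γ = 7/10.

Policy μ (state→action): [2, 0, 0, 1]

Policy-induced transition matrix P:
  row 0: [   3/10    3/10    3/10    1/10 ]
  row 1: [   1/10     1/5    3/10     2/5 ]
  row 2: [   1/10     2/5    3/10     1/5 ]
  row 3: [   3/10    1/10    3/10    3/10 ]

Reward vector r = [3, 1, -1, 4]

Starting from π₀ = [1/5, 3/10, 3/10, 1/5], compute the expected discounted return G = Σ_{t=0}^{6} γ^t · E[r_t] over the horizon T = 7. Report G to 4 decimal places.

G = 4.5883

t=0: π = [0.2000, 0.3000, 0.3000, 0.2000], E[r] = 1.4000, γ^t·E[r] = 1.400000, running G = 1.400000
t=1: π = [0.1800, 0.2600, 0.3000, 0.2600], E[r] = 1.5400, γ^t·E[r] = 1.078000, running G = 2.478000
t=2: π = [0.1880, 0.2520, 0.3000, 0.2600], E[r] = 1.5560, γ^t·E[r] = 0.762440, running G = 3.240440
t=3: π = [0.1896, 0.2528, 0.3000, 0.2576], E[r] = 1.5520, γ^t·E[r] = 0.532336, running G = 3.772776
t=4: π = [0.1894, 0.2532, 0.3000, 0.2574], E[r] = 1.5510, γ^t·E[r] = 0.372385, running G = 4.145161
t=5: π = [0.1894, 0.2532, 0.3000, 0.2574], E[r] = 1.5510, γ^t·E[r] = 0.260679, running G = 4.405841
t=6: π = [0.1894, 0.2532, 0.3000, 0.2574], E[r] = 1.5511, γ^t·E[r] = 0.182481, running G = 4.588322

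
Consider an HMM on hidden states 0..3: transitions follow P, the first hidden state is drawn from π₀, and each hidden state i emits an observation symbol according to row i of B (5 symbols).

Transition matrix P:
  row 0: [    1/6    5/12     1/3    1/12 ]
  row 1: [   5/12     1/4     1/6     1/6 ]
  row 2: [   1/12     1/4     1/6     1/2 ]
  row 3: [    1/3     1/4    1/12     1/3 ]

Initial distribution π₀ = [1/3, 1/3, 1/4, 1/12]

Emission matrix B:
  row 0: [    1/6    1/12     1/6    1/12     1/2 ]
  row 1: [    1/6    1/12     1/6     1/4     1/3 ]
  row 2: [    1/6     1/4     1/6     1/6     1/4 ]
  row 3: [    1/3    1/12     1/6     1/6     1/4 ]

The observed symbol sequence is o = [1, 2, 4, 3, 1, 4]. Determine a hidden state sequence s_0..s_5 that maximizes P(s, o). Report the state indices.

path = [2, 3, 0, 1, 2, 3]

t=0: δ = [2.778e-02, 2.778e-02, 6.250e-02, 6.944e-03]  (obs o_0=1)
t=1: δ = [1.929e-03, 2.604e-03, 1.736e-03, 5.208e-03]  ψ = [1, 2, 2, 2]  (obs o_1=2)
t=2: δ = [8.681e-04, 4.340e-04, 1.608e-04, 4.340e-04]  ψ = [3, 3, 0, 3]  (obs o_2=4)
t=3: δ = [1.507e-05, 9.042e-05, 4.823e-05, 2.411e-05]  ψ = [1, 0, 0, 3]  (obs o_3=3)
t=4: δ = [3.140e-06, 1.884e-06, 3.768e-06, 2.009e-06]  ψ = [1, 1, 1, 2]  (obs o_4=1)
t=5: δ = [3.925e-07, 4.361e-07, 2.616e-07, 4.710e-07]  ψ = [1, 0, 0, 2]  (obs o_5=4)
backtrack: best end state = 3; path = [2, 3, 0, 1, 2, 3]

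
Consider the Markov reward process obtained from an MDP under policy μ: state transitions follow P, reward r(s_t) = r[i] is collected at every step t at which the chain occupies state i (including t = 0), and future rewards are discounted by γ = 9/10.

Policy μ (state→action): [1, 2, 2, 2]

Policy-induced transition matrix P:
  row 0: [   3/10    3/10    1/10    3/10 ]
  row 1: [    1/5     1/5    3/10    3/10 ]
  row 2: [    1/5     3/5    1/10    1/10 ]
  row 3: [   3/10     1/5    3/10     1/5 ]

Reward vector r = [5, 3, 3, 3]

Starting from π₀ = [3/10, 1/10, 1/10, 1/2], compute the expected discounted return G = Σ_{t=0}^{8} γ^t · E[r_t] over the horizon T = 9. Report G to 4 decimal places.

t=0: π = [0.3000, 0.1000, 0.1000, 0.5000], E[r] = 3.6000, γ^t·E[r] = 3.600000, running G = 3.600000
t=1: π = [0.2800, 0.2700, 0.2200, 0.2300], E[r] = 3.5600, γ^t·E[r] = 3.204000, running G = 6.804000
t=2: π = [0.2510, 0.3160, 0.2000, 0.2330], E[r] = 3.5020, γ^t·E[r] = 2.836620, running G = 9.640620
t=3: π = [0.2484, 0.3051, 0.2098, 0.2367], E[r] = 3.4968, γ^t·E[r] = 2.549167, running G = 12.189787
t=4: π = [0.2485, 0.3088, 0.2084, 0.2344], E[r] = 3.4970, γ^t·E[r] = 2.294395, running G = 14.484182
t=5: π = [0.2483, 0.3082, 0.2086, 0.2349], E[r] = 3.4966, γ^t·E[r] = 2.064693, running G = 16.548875
t=6: π = [0.2483, 0.3083, 0.2086, 0.2348], E[r] = 3.4966, γ^t·E[r] = 1.858256, running G = 18.407131
t=7: π = [0.2483, 0.3083, 0.2086, 0.2348], E[r] = 3.4966, γ^t·E[r] = 1.672423, running G = 20.079554
t=8: π = [0.2483, 0.3083, 0.2086, 0.2348], E[r] = 3.4966, γ^t·E[r] = 1.505181, running G = 21.584735

G = 21.5847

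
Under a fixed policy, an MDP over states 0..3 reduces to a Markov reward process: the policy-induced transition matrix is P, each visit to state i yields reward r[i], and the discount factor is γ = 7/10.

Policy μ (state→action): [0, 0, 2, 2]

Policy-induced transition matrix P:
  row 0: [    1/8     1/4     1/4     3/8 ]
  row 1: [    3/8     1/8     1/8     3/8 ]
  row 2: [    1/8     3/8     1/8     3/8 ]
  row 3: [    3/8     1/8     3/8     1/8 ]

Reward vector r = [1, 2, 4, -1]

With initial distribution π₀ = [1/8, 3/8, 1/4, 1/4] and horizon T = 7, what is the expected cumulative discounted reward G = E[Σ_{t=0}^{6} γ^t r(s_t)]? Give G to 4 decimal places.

G = 4.2461

t=0: π = [0.1250, 0.3750, 0.2500, 0.2500], E[r] = 1.6250, γ^t·E[r] = 1.625000, running G = 1.625000
t=1: π = [0.2813, 0.2031, 0.2031, 0.3125], E[r] = 1.1875, γ^t·E[r] = 0.831250, running G = 2.456250
t=2: π = [0.2539, 0.2109, 0.2383, 0.2969], E[r] = 1.3320, γ^t·E[r] = 0.652695, running G = 3.108945
t=3: π = [0.2520, 0.2163, 0.2310, 0.3008], E[r] = 1.3076, γ^t·E[r] = 0.448513, running G = 3.557458
t=4: π = [0.2543, 0.2142, 0.2317, 0.2998], E[r] = 1.3097, γ^t·E[r] = 0.314457, running G = 3.871915
t=5: π = [0.2535, 0.2147, 0.2317, 0.3000], E[r] = 1.3098, γ^t·E[r] = 0.220141, running G = 4.092056
t=6: π = [0.2537, 0.2146, 0.2317, 0.3000], E[r] = 1.3097, γ^t·E[r] = 0.154091, running G = 4.246146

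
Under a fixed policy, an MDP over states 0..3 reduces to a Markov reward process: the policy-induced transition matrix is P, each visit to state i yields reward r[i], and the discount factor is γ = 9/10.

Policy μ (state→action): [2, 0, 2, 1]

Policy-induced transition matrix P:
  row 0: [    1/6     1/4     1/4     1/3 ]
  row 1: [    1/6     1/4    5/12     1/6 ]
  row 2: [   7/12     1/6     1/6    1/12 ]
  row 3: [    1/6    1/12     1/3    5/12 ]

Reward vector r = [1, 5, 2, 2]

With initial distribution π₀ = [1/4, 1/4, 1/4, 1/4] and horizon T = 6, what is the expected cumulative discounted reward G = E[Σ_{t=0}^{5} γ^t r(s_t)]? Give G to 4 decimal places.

t=0: π = [0.2500, 0.2500, 0.2500, 0.2500], E[r] = 2.5000, γ^t·E[r] = 2.500000, running G = 2.500000
t=1: π = [0.2708, 0.1875, 0.2917, 0.2500], E[r] = 2.2917, γ^t·E[r] = 2.062500, running G = 4.562500
t=2: π = [0.2882, 0.1840, 0.2778, 0.2500], E[r] = 2.2639, γ^t·E[r] = 1.833750, running G = 6.396250
t=3: π = [0.2824, 0.1852, 0.2784, 0.2541], E[r] = 2.2731, γ^t·E[r] = 1.657125, running G = 8.053375
t=4: π = [0.2826, 0.1845, 0.2788, 0.2541], E[r] = 2.2707, γ^t·E[r] = 1.489830, running G = 9.543205
t=5: π = [0.2828, 0.1844, 0.2787, 0.2541], E[r] = 2.2704, γ^t·E[r] = 1.340658, running G = 10.883863

G = 10.8839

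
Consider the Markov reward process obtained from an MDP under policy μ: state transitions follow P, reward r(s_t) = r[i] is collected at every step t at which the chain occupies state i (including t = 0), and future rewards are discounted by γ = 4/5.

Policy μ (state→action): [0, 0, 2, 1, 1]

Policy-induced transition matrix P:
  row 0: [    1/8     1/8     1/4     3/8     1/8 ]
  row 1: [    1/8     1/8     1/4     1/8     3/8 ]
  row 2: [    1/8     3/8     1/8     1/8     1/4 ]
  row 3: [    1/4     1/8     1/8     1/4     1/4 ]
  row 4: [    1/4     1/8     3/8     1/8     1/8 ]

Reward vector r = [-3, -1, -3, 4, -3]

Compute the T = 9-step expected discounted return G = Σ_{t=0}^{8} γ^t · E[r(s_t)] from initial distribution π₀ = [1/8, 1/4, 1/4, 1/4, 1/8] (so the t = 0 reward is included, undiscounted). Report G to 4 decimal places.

G = -5.0586

t=0: π = [0.1250, 0.2500, 0.2500, 0.2500, 0.1250], E[r] = -0.7500, γ^t·E[r] = -0.750000, running G = -0.750000
t=1: π = [0.1719, 0.1875, 0.2031, 0.1875, 0.2500], E[r] = -1.3125, γ^t·E[r] = -1.050000, running G = -1.800000
t=2: π = [0.1797, 0.1758, 0.2324, 0.1914, 0.2207], E[r] = -1.3086, γ^t·E[r] = -0.837500, running G = -2.637500
t=3: π = [0.1765, 0.1831, 0.2246, 0.1938, 0.2219], E[r] = -1.2769, γ^t·E[r] = -0.653750, running G = -3.291250
t=4: π = [0.1770, 0.1812, 0.2254, 0.1934, 0.2231], E[r] = -1.2842, γ^t·E[r] = -0.526000, running G = -3.817250
t=5: π = [0.1771, 0.1814, 0.2255, 0.1934, 0.2226], E[r] = -1.2834, γ^t·E[r] = -0.420543, running G = -4.237793
t=6: π = [0.1770, 0.1814, 0.2255, 0.1934, 0.2227], E[r] = -1.2831, γ^t·E[r] = -0.336370, running G = -4.574162
t=7: π = [0.1770, 0.1814, 0.2255, 0.1934, 0.2227], E[r] = -1.2832, γ^t·E[r] = -0.269117, running G = -4.843279
t=8: π = [0.1770, 0.1814, 0.2255, 0.1934, 0.2227], E[r] = -1.2832, γ^t·E[r] = -0.215290, running G = -5.058569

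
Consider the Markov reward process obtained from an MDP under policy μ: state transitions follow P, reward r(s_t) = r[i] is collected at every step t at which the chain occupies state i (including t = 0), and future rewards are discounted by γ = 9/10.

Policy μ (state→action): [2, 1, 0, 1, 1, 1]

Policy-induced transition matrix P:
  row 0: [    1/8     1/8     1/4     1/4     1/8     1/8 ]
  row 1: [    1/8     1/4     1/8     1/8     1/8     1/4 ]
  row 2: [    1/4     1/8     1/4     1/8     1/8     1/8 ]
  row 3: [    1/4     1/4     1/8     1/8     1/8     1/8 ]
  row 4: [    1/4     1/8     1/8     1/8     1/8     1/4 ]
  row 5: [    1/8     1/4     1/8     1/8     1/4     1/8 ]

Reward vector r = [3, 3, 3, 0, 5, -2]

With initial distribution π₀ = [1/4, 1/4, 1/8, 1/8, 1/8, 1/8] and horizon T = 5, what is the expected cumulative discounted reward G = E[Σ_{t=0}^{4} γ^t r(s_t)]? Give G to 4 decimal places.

G = 8.4360

t=0: π = [0.2500, 0.2500, 0.1250, 0.1250, 0.1250, 0.1250], E[r] = 2.2500, γ^t·E[r] = 2.250000, running G = 2.250000
t=1: π = [0.1719, 0.1875, 0.1719, 0.1563, 0.1406, 0.1719], E[r] = 1.9531, γ^t·E[r] = 1.757813, running G = 4.007813
t=2: π = [0.1836, 0.1895, 0.1680, 0.1465, 0.1465, 0.1660], E[r] = 2.0234, γ^t·E[r] = 1.638984, running G = 5.646797
t=3: π = [0.1826, 0.1877, 0.1689, 0.1479, 0.1458, 0.1670], E[r] = 2.0127, γ^t·E[r] = 1.467255, running G = 7.114052
t=4: π = [0.1828, 0.1878, 0.1689, 0.1478, 0.1459, 0.1667], E[r] = 2.0148, γ^t·E[r] = 1.321931, running G = 8.435983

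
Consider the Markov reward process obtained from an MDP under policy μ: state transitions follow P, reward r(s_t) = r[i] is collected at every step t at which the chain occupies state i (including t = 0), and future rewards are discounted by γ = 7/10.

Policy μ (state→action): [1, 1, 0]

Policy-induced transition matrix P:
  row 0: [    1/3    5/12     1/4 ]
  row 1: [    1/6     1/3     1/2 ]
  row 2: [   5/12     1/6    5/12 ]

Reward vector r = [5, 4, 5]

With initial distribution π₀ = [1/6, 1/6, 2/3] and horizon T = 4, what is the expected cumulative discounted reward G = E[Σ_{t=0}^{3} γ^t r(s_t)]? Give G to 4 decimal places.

t=0: π = [0.1667, 0.1667, 0.6667], E[r] = 4.8333, γ^t·E[r] = 4.833333, running G = 4.833333
t=1: π = [0.3611, 0.2361, 0.4028], E[r] = 4.7639, γ^t·E[r] = 3.334722, running G = 8.168056
t=2: π = [0.3275, 0.2963, 0.3762], E[r] = 4.7037, γ^t·E[r] = 2.304815, running G = 10.472870
t=3: π = [0.3153, 0.2979, 0.3868], E[r] = 4.7021, γ^t·E[r] = 1.612808, running G = 12.085678

G = 12.0857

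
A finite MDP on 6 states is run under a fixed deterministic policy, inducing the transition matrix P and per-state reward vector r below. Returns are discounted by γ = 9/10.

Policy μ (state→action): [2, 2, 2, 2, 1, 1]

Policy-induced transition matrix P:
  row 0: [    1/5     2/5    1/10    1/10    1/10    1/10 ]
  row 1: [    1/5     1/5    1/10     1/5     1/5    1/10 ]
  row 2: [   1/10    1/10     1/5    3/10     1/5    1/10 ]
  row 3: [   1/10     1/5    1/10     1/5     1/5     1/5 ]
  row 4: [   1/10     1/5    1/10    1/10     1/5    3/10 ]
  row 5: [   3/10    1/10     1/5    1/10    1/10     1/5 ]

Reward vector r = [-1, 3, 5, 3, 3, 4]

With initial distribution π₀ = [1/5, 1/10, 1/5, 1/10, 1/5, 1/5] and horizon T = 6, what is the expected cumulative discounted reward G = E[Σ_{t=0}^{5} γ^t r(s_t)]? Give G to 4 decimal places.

G = 12.9336

t=0: π = [0.2000, 0.1000, 0.2000, 0.1000, 0.2000, 0.2000], E[r] = 2.8000, γ^t·E[r] = 2.800000, running G = 2.800000
t=1: π = [0.1700, 0.2000, 0.1400, 0.1600, 0.1600, 0.1700], E[r] = 2.7700, γ^t·E[r] = 2.493000, running G = 5.293000
t=2: π = [0.1710, 0.2030, 0.1310, 0.1640, 0.1660, 0.1650], E[r] = 2.7430, γ^t·E[r] = 2.221830, running G = 7.514830
t=3: π = [0.1704, 0.2046, 0.1296, 0.1629, 0.1664, 0.1661], E[r] = 2.7437, γ^t·E[r] = 2.000157, running G = 9.514987
t=4: π = [0.1707, 0.2045, 0.1296, 0.1627, 0.1664, 0.1662], E[r] = 2.7424, γ^t·E[r] = 1.799315, running G = 11.314302
t=5: π = [0.1708, 0.2046, 0.1296, 0.1626, 0.1663, 0.1662], E[r] = 2.7423, γ^t·E[r] = 1.619282, running G = 12.933585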